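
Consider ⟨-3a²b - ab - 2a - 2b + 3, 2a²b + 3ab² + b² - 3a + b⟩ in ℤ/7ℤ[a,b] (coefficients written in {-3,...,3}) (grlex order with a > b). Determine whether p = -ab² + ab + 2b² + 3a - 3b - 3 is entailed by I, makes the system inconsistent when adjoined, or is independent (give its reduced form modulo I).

-ab² + ab + 2b² + 3a - 3b - 3 lies in I (it reduces to 0).

First compute the reduced Gröbner basis of I by Buchberger's algorithm.
f_1 = -3a²b - ab - 2a - 2b + 3, LT = a²b.
f_2 = 2a²b + 3ab² + b² - 3a + b, LT = a²b.

S(f_1,f_2): lcm = a²b. S = 2ab² - 2ab + 3b² + a - b - 1.
  reduce S modulo (f_1, f_2):
  remainder 2ab² - 2ab + 3b² + a - b - 1 ≠ 0; add h_3 = 2ab² - 2ab + 3b² + a - b - 1 to the basis.

S(f_1,h_3): lcm = a²b². S = a²b + 3a² + 3b² - 3a - b.
  reduce S modulo (f_1, f_2, h_3):
  remainder 3a² + 2ab + 3b² + a + 3b + 1 ≠ 0; add h_4 = 3a² + 2ab + 3b² + a + 3b + 1 to the basis.

S(f_1,h_4): lcm = a²b. S = -3ab² - b³ - b² + 3a - 2b - 1.
  reduce S modulo (f_1, f_2, h_3, h_4):
  remainder -b³ - 3ab + a + 1 ≠ 0; add h_5 = -b³ - 3ab + a + 1 to the basis.

The other S-polynomials (S(f_2,h_3), S(f_2,h_4), S(h_3,h_4), S(f_1,h_5), S(f_2,h_5), S(h_3,h_5), S(h_4,h_5)) all reduce to 0 modulo the current basis, so we have a Gröbner basis.
Inter-reduce: drop elements whose leading term is divisible by another's, tail-reduce, and make monic.
Reduced Gröbner basis: {ab² - ab - 2b² - 3a + 3b + 3, b³ + 3ab - a - 1, a² + 3ab + b² - 2a + b - 2}.
Label its elements g_1 = ab² - ab - 2b² - 3a + 3b + 3, g_2 = b³ + 3ab - a - 1, g_3 = a² + 3ab + b² - 2a + b - 2.

Reduce p = -ab² + ab + 2b² + 3a - 3b - 3 modulo G:
  leading term ab²: subtract (-1)·g_1 from -ab² + ab + 2b² + 3a - 3b - 3 → 0
  normal form = 0.
Since the normal form is 0, p ∈ I.

The remainder on division by a Gröbner basis is unique — it is the normal form.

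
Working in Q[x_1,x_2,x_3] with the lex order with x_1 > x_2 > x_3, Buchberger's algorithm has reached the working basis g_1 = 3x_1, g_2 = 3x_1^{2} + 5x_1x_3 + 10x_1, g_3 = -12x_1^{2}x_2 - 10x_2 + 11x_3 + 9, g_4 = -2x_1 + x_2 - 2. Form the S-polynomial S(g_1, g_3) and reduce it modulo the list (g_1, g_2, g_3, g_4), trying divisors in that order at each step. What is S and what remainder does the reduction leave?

S(g_1, g_3) = -\tfrac{5}{6}x_2 + \tfrac{11}{12}x_3 + \tfrac{3}{4}; remainder on division = -\tfrac{5}{6}x_2 + \tfrac{11}{12}x_3 + \tfrac{3}{4}.

lcm(LM(g_1), LM(g_3)) = x_1^{2}x_2.
S = (lcm/LT(g_1))·g_1 − (lcm/LT(g_3))·g_3 = -\tfrac{5}{6}x_2 + \tfrac{11}{12}x_3 + \tfrac{3}{4}.
Reduce S modulo (g_1, g_2, g_3, g_4) in that order:
  leading term x_2: no divisor's leading term divides it; move -\tfrac{5}{6}x_2 to the remainder.
  leading term x_3: no divisor's leading term divides it; move \tfrac{11}{12}x_3 to the remainder.
  leading term 1: no divisor's leading term divides it; move \tfrac{3}{4} to the remainder.
The remainder -\tfrac{5}{6}x_2 + \tfrac{11}{12}x_3 + \tfrac{3}{4} is nonzero, so it would be added as the next basis element.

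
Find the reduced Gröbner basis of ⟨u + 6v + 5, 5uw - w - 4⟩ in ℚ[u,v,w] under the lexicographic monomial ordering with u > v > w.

f_1 = u + 6v + 5, LT = u.
f_2 = 5uw - w - 4, LT = uw.

S(f_1,f_2): lcm = uw. S = 6vw + 26/5w + ⅘.
  leading term vw: no divisor's leading term divides it; move 6vw to the remainder.
  leading term w: no divisor's leading term divides it; move 26/5w to the remainder.
  leading term 1: no divisor's leading term divides it; move ⅘ to the remainder.
  remainder 6vw + 26/5w + ⅘ ≠ 0; add g_3 = 6vw + 26/5w + ⅘ to the basis.

S(f_1,g_3): leading monomials are coprime, so the S-polynomial reduces to 0 (Buchberger's first criterion).
S(f_2,g_3): lcm = uvw. S = -13/15uw - 2/15u - ⅕vw - ⅘v.
  leading term uw: subtract (-13/15w)·f_1 from -13/15uw - 2/15u - ⅕vw - ⅘v → -2/15u + 5vw - ⅘v + 13/3w
  leading term u: subtract (-2/15)·f_1 from -2/15u + 5vw - ⅘v + 13/3w → 5vw + 13/3w + ⅔
  leading term vw: subtract (⅚)·g_3 from 5vw + 13/3w + ⅔ → 0
  remainder 0.

Every S-polynomial of the final basis reduces to 0, so we have a Gröbner basis.
Inter-reduce: drop elements whose leading term is divisible by another's, tail-reduce, and make monic.

G = {u + 6v + 5, vw + 13/15w + 2/15}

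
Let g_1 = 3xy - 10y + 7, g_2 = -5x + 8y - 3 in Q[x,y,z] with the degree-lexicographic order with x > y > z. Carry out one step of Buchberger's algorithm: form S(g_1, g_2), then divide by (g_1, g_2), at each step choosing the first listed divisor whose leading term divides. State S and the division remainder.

lcm(LM(g_1), LM(g_2)) = xy.
S = (lcm/LT(g_1))·g_1 − (lcm/LT(g_2))·g_2 = 8/5y^2 - 59/15y + 7/3.
Reduce S modulo (g_1, g_2) in that order:
  leading term y^2: no divisor's leading term divides it; move 8/5y^2 to the remainder.
  leading term y: no divisor's leading term divides it; move -59/15y to the remainder.
  leading term 1: no divisor's leading term divides it; move 7/3 to the remainder.
The remainder 8/5y^2 - 59/15y + 7/3 is nonzero, so it would be added as the next basis element.

S(g_1, g_2) = 8/5y^2 - 59/15y + 7/3; remainder on division = 8/5y^2 - 59/15y + 7/3.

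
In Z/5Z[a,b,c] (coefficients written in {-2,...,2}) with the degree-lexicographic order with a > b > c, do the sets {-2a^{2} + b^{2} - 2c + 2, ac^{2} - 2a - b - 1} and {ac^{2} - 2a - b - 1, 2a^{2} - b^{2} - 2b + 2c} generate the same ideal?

Two ideals are equal iff their reduced Gröbner bases coincide (the reduced basis is unique for a fixed ordering).
Buchberger on the first generating set:
f_1 = -2a^{2} + b^{2} - 2c + 2, LT = a^{2}.
f_2 = ac^{2} - 2a - b - 1, LT = ac^{2}.

S(f_1,f_2): lcm = a^{2}c^{2}. S = 2b^{2}c^{2} + c^{3} + 2a^{2} + ab - c^{2} + a.
  reduce S modulo (f_1, f_2):
  remainder 2b^{2}c^{2} + c^{3} + ab + b^{2} - c^{2} + a - 2c + 2 ≠ 0; add g_3 = 2b^{2}c^{2} + c^{3} + ab + b^{2} - c^{2} + a - 2c + 2 to the basis.

The other S-polynomials (S(f_1,g_3), S(f_2,g_3)) all reduce to 0 modulo the current basis, so we have a Gröbner basis.
Inter-reduce: drop elements whose leading term is divisible by another's, tail-reduce, and make monic.
Reduced Gröbner basis: {b^{2}c^{2} - 2c^{3} - 2ab - 2b^{2} + 2c^{2} - 2a - c + 1, ac^{2} - 2a - b - 1, a^{2} + 2b^{2} + c - 1}.

Buchberger on the second generating set:
h_1 = ac^{2} - 2a - b - 1, LT = ac^{2}.
h_2 = 2a^{2} - b^{2} - 2b + 2c, LT = a^{2}.

S(h_1,h_2): lcm = a^{2}c^{2}. S = -2b^{2}c^{2} + bc^{2} - c^{3} - 2a^{2} - ab - a.
  reduce S modulo (h_1, h_2):
  remainder -2b^{2}c^{2} + bc^{2} - c^{3} - ab - b^{2} - a - 2b + 2c ≠ 0; add k_3 = -2b^{2}c^{2} + bc^{2} - c^{3} - ab - b^{2} - a - 2b + 2c to the basis.

The other S-polynomials (S(h_1,k_3), S(h_2,k_3)) all reduce to 0 modulo the current basis, so we have a Gröbner basis.
Inter-reduce: drop elements whose leading term is divisible by another's, tail-reduce, and make monic.
Reduced Gröbner basis: {b^{2}c^{2} + 2bc^{2} - 2c^{3} - 2ab - 2b^{2} - 2a + b - c, ac^{2} - 2a - b - 1, a^{2} + 2b^{2} - b + c}.

The bases are distinct; the ideals are different.

No, the ideals differ.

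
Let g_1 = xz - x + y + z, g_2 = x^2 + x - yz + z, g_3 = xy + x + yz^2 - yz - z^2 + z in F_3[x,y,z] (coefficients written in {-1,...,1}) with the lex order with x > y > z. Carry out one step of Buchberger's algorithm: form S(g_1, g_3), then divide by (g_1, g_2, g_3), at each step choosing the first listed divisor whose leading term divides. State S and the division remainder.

S(g_1, g_3) = -xy - xz + y^2 - yz^3 + yz^2 + yz + z^3 - z^2; remainder on division = y^2 - yz^3 - yz^2 + y + z^3 + z^2 - z.

lcm(LM(g_1), LM(g_3)) = xyz.
S = (lcm/LT(g_1))·g_1 − (lcm/LT(g_3))·g_3 = -xy - xz + y^2 - yz^3 + yz^2 + yz + z^3 - z^2.
Reduce S modulo (g_1, g_2, g_3) in that order:
  leading term xy: subtract (-1)·g_3 from -xy - xz + y^2 - yz^3 + yz^2 + yz + z^3 - z^2 → -xz + x + y^2 - yz^3 - yz^2 + z^3 + z^2 + z
  leading term xz: subtract (-1)·g_1 from -xz + x + y^2 - yz^3 - yz^2 + z^3 + z^2 + z → y^2 - yz^3 - yz^2 + y + z^3 + z^2 - z
  leading term y^2: no divisor's leading term divides it; move y^2 to the remainder.
  leading term yz^3: no divisor's leading term divides it; move -yz^3 to the remainder.
  leading term yz^2: no divisor's leading term divides it; move -yz^2 to the remainder.
  leading term y: no divisor's leading term divides it; move y to the remainder.
  leading term z^3: no divisor's leading term divides it; move z^3 to the remainder.
  leading term z^2: no divisor's leading term divides it; move z^2 to the remainder.
  leading term z: no divisor's leading term divides it; move -z to the remainder.
The remainder y^2 - yz^3 - yz^2 + y + z^3 + z^2 - z is nonzero, so it would be added as the next basis element.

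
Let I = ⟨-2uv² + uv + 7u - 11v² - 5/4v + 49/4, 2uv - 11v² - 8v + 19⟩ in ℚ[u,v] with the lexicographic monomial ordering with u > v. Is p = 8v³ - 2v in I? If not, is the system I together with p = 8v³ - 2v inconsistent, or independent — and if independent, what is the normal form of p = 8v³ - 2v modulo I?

Adjoining 8v³ - 2v makes the ideal the whole ring: the system is inconsistent.

First compute the reduced Gröbner basis of I by Buchberger's algorithm.
f_1 = -2uv² + uv + 7u - 11v² - 5/4v + 49/4, LT = uv².
f_2 = 2uv - 11v² - 8v + 19, LT = uv.

S(f_1,f_2): lcm = uv². S = -½uv - 7/2u + 11/2v³ + 19/2v² - 71/8v - 49/8.
  leading term uv: subtract (-¼)·f_2 from -½uv - 7/2u + 11/2v³ + 19/2v² - 71/8v - 49/8 → -7/2u + 11/2v³ + 27/4v² - 87/8v - 11/8
  leading term u: no divisor's leading term divides it; move -7/2u to the remainder.
  leading term v³: no divisor's leading term divides it; move 11/2v³ to the remainder.
  leading term v²: no divisor's leading term divides it; move 27/4v² to the remainder.
  leading term v: no divisor's leading term divides it; move -87/8v to the remainder.
  leading term 1: no divisor's leading term divides it; move -11/8 to the remainder.
  remainder -7/2u + 11/2v³ + 27/4v² - 87/8v - 11/8 ≠ 0; add h_3 = -7/2u + 11/2v³ + 27/4v² - 87/8v - 11/8 to the basis.

S(f_1,h_3): lcm = uv². S = -½uv - 7/2u + 11/7v⁵ + 27/14v⁴ - 87/28v³ + 143/28v² + ⅝v - 49/8.
  leading term uv: subtract (-¼)·f_2 from -½uv - 7/2u + 11/7v⁵ + 27/14v⁴ - 87/28v³ + 143/28v² + ⅝v - 49/8 → -7/2u + 11/7v⁵ + 27/14v⁴ - 87/28v³ + 33/14v² - 11/8v - 11/8
  leading term u: subtract (1)·h_3 from -7/2u + 11/7v⁵ + 27/14v⁴ - 87/28v³ + 33/14v² - 11/8v - 11/8 → 11/7v⁵ + 27/14v⁴ - 241/28v³ - 123/28v² + 19/2v
  leading term v⁵: no divisor's leading term divides it; move 11/7v⁵ to the remainder.
  leading term v⁴: no divisor's leading term divides it; move 27/14v⁴ to the remainder.
  leading term v³: no divisor's leading term divides it; move -241/28v³ to the remainder.
  leading term v²: no divisor's leading term divides it; move -123/28v² to the remainder.
  leading term v: no divisor's leading term divides it; move 19/2v to the remainder.
  remainder 11/7v⁵ + 27/14v⁴ - 241/28v³ - 123/28v² + 19/2v ≠ 0; add h_4 = 11/7v⁵ + 27/14v⁴ - 241/28v³ - 123/28v² + 19/2v to the basis.

S(f_2,h_3): lcm = uv. S = 11/7v⁴ + 27/14v³ - 241/28v² - 123/28v + 19/2.
  leading term v⁴: no divisor's leading term divides it; move 11/7v⁴ to the remainder.
  leading term v³: no divisor's leading term divides it; move 27/14v³ to the remainder.
  leading term v²: no divisor's leading term divides it; move -241/28v² to the remainder.
  leading term v: no divisor's leading term divides it; move -123/28v to the remainder.
  leading term 1: no divisor's leading term divides it; move 19/2 to the remainder.
  remainder 11/7v⁴ + 27/14v³ - 241/28v² - 123/28v + 19/2 ≠ 0; add h_5 = 11/7v⁴ + 27/14v³ - 241/28v² - 123/28v + 19/2 to the basis.

The other S-polynomials (S(f_1,h_4), S(f_2,h_4), S(h_3,h_4), S(f_1,h_5), S(f_2,h_5), S(h_3,h_5), S(h_4,h_5)) all reduce to 0 modulo the current basis, so we have a Gröbner basis.
Inter-reduce: drop elements whose leading term is divisible by another's, tail-reduce, and make monic.
Reduced Gröbner basis: {u - 11/7v³ - 27/14v² + 87/28v + 11/28, v⁴ + 27/22v³ - 241/44v² - 123/44v + 133/22}.
Label its elements g_1 = u - 11/7v³ - 27/14v² + 87/28v + 11/28, g_2 = v⁴ + 27/22v³ - 241/44v² - 123/44v + 133/22.

Reduce p = 8v³ - 2v modulo G:
  leading term v³: no divisor's leading term divides it; move 8v³ to the remainder.
  leading term v: no divisor's leading term divides it; move -2v to the remainder.
  normal form = 8v³ - 2v.
The normal form is nonzero, so p ∉ I. Since p minus its normal form lies in I, I + (p) = I + (r) where r = 8v³ - 2v; decide whether this ideal is the whole ring.
Run Buchberger on G together with r (pairs among the g_i already reduce to 0 since G is a Gröbner basis):
g_1 = u - 11/7v³ - 27/14v² + 87/28v + 11/28, LT = u.
g_2 = v⁴ + 27/22v³ - 241/44v² - 123/44v + 133/22, LT = v⁴.
r = 8v³ - 2v, LT = v³.

S(g_2,r): lcm = v⁴. S = 27/22v³ - 115/22v² - 123/44v + 133/22.
  leading term v³: subtract (27/176)·r from 27/22v³ - 115/22v² - 123/44v + 133/22 → -115/22v² - 219/88v + 133/22
  leading term v²: no divisor's leading term divides it; move -115/22v² to the remainder.
  leading term v: no divisor's leading term divides it; move -219/88v to the remainder.
  leading term 1: no divisor's leading term divides it; move 133/22 to the remainder.
  remainder -115/22v² - 219/88v + 133/22 ≠ 0; add m_4 = -115/22v² - 219/88v + 133/22 to the basis.

S(g_2,m_4): lcm = v⁴. S = 3801/5060v³ - 21863/5060v² - 123/44v + 133/22.
  leading term v³: subtract (3801/40480)·r from 3801/5060v³ - 21863/5060v² - 123/44v + 133/22 → -21863/5060v² - 52779/20240v + 133/22
  leading term v²: subtract (21863/26450)·m_4 from -21863/5060v² - 52779/20240v + 133/22 → -29127/52900v + 55461/52900
  leading term v: no divisor's leading term divides it; move -29127/52900v to the remainder.
  leading term 1: no divisor's leading term divides it; move 55461/52900 to the remainder.
  remainder -29127/52900v + 55461/52900 ≠ 0; add m_5 = -29127/52900v + 55461/52900 to the basis.

S(r,m_4): lcm = v³. S = -219/460v² + 417/460v.
  leading term v²: subtract (2409/26450)·m_4 from -219/460v² + 417/460v → 239781/211600v - 29127/52900
  leading term v: subtract (-79927/38836)·m_5 from 239781/211600v - 29127/52900 → 43173/26864
  leading term 1: no divisor's leading term divides it; move 43173/26864 to the remainder.
  remainder 43173/26864 ≠ 0; add m_6 = 43173/26864 to the basis.

The other S-polynomials (S(g_1,g_2), S(g_1,r), S(g_1,m_4), S(g_1,m_5), S(g_2,m_5), S(r,m_5), S(m_4,m_5), S(g_1,m_6), S(g_2,m_6), S(r,m_6), S(m_4,m_6), S(m_5,m_6)) all reduce to 0 modulo the current basis, so we have a Gröbner basis.
Inter-reduce: drop elements whose leading term is divisible by another's, tail-reduce, and make monic.
Reduced Gröbner basis: {1}.
The reduced Gröbner basis of I + (p) is {1}: the ideal is the whole ring, so the enlarged system has no common solution — adjoining p is inconsistent.

The remainder on division by a Gröbner basis is unique — it is the normal form.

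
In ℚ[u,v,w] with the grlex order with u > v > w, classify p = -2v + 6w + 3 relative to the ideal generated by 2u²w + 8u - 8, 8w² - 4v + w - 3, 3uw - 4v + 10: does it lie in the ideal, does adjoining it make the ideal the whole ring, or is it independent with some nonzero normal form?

Adjoining -2v + 6w + 3 makes the ideal the whole ring: the system is inconsistent.

First compute the reduced Gröbner basis of I by Buchberger's algorithm.
f_1 = 2u²w + 8u - 8, LT = u²w.
f_2 = 8w² - 4v + w - 3, LT = w².
f_3 = 3uw - 4v + 10, LT = uw.

S(f_1,f_2): lcm = u²w². S = ½u²v - ⅛u²w + ⅜u² + 4uw - 4w.
  leading term u²v: no divisor's leading term divides it; move ½u²v to the remainder.
  leading term u²w: subtract (-1/16)·f_1 from -⅛u²w + ⅜u² + 4uw - 4w → ⅜u² + 4uw + ½u - 4w - ½
  leading term u²: no divisor's leading term divides it; move ⅜u² to the remainder.
  leading term uw: subtract (4/3)·f_3 from 4uw + ½u - 4w - ½ → ½u + 16/3v - 4w - 83/6
  leading term u: no divisor's leading term divides it; move ½u to the remainder.
  leading term v: no divisor's leading term divides it; move 16/3v to the remainder.
  leading term w: no divisor's leading term divides it; move -4w to the remainder.
  leading term 1: no divisor's leading term divides it; move -83/6 to the remainder.
  remainder ½u²v + ⅜u² + ½u + 16/3v - 4w - 83/6 ≠ 0; add h_4 = ½u²v + ⅜u² + ½u + 16/3v - 4w - 83/6 to the basis.

S(f_1,f_3): lcm = u²w. S = 4/3uv + ⅔u - 4.
  leading term uv: no divisor's leading term divides it; move 4/3uv to the remainder.
  leading term u: no divisor's leading term divides it; move ⅔u to the remainder.
  leading term 1: no divisor's leading term divides it; move -4 to the remainder.
  remainder 4/3uv + ⅔u - 4 ≠ 0; add h_5 = 4/3uv + ⅔u - 4 to the basis.

S(f_2,f_3): lcm = uw². S = -½uv + ⅛uw + 4/3vw - ⅜u - 10/3w.
  leading term uv: subtract (-⅜)·h_5 from -½uv + ⅛uw + 4/3vw - ⅜u - 10/3w → ⅛uw + 4/3vw - ⅛u - 10/3w - 3/2
  leading term uw: subtract (1/24)·f_3 from ⅛uw + 4/3vw - ⅛u - 10/3w - 3/2 → 4/3vw - ⅛u + ⅙v - 10/3w - 23/12
  leading term vw: no divisor's leading term divides it; move 4/3vw to the remainder.
  leading term u: no divisor's leading term divides it; move -⅛u to the remainder.
  leading term v: no divisor's leading term divides it; move ⅙v to the remainder.
  leading term w: no divisor's leading term divides it; move -10/3w to the remainder.
  leading term 1: no divisor's leading term divides it; move -23/12 to the remainder.
  remainder 4/3vw - ⅛u + ⅙v - 10/3w - 23/12 ≠ 0; add h_6 = 4/3vw - ⅛u + ⅙v - 10/3w - 23/12 to the basis.

S(f_3,h_5): lcm = uvw. S = -½uw - 4/3v² + 10/3v + 3w.
  leading term uw: subtract (-⅙)·f_3 from -½uw - 4/3v² + 10/3v + 3w → -4/3v² + 8/3v + 3w + 5/3
  leading term v²: no divisor's leading term divides it; move -4/3v² to the remainder.
  leading term v: no divisor's leading term divides it; move 8/3v to the remainder.
  leading term w: no divisor's leading term divides it; move 3w to the remainder.
  leading term 1: no divisor's leading term divides it; move 5/3 to the remainder.
  remainder -4/3v² + 8/3v + 3w + 5/3 ≠ 0; add h_7 = -4/3v² + 8/3v + 3w + 5/3 to the basis.

S(h_4,h_5): lcm = u²v. S = ¼u² + 4u + 32/3v - 8w - 83/3.
  leading term u²: no divisor's leading term divides it; move ¼u² to the remainder.
  leading term u: no divisor's leading term divides it; move 4u to the remainder.
  leading term v: no divisor's leading term divides it; move 32/3v to the remainder.
  leading term w: no divisor's leading term divides it; move -8w to the remainder.
  leading term 1: no divisor's leading term divides it; move -83/3 to the remainder.
  remainder ¼u² + 4u + 32/3v - 8w - 83/3 ≠ 0; add h_8 = ¼u² + 4u + 32/3v - 8w - 83/3 to the basis.

The other S-polynomials (S(f_1,h_4), S(f_2,h_4), S(f_3,h_4), S(f_1,h_5), S(f_2,h_5), S(f_1,h_6), S(f_2,h_6), S(f_3,h_6), S(h_4,h_6), S(h_5,h_6), S(f_1,h_7), S(f_2,h_7), S(f_3,h_7), S(h_4,h_7), S(h_5,h_7), S(h_6,h_7), S(f_1,h_8), S(f_2,h_8), S(f_3,h_8), S(h_4,h_8), S(h_5,h_8), S(h_6,h_8), S(h_7,h_8)) all reduce to 0 modulo the current basis, so we have a Gröbner basis.
Inter-reduce: drop elements whose leading term is divisible by another's, tail-reduce, and make monic.
Reduced Gröbner basis: {u² + 16u + 128/3v - 32w - 332/3, uv + ½u - 3, uw - 4/3v + 10/3, v² - 2v - 9/4w - 5/4, vw - 3/32u + ⅛v - 5/2w - 23/16, w² - ½v + ⅛w - ⅜}.
Label its elements g_1 = u² + 16u + 128/3v - 32w - 332/3, g_2 = uv + ½u - 3, g_3 = uw - 4/3v + 10/3, g_4 = v² - 2v - 9/4w - 5/4, g_5 = vw - 3/32u + ⅛v - 5/2w - 23/16, g_6 = w² - ½v + ⅛w - ⅜.

Reduce p = -2v + 6w + 3 modulo G:
  leading term v: no divisor's leading term divides it; move -2v to the remainder.
  leading term w: no divisor's leading term divides it; move 6w to the remainder.
  leading term 1: no divisor's leading term divides it; move 3 to the remainder.
  normal form = -2v + 6w + 3.
The normal form is nonzero, so p ∉ I. Since p minus its normal form lies in I, I + (p) = I + (r) where r = -2v + 6w + 3; decide whether this ideal is the whole ring.
Run Buchberger on G together with r (pairs among the g_i already reduce to 0 since G is a Gröbner basis):
g_1 = u² + 16u + 128/3v - 32w - 332/3, LT = u².
g_2 = uv + ½u - 3, LT = uv.
g_3 = uw - 4/3v + 10/3, LT = uw.
g_4 = v² - 2v - 9/4w - 5/4, LT = v².
g_5 = vw - 3/32u + ⅛v - 5/2w - 23/16, LT = vw.
g_6 = w² - ½v + ⅛w - ⅜, LT = w².
r = -2v + 6w + 3, LT = v.

S(g_2,r): lcm = uv. S = 3uw + 2u - 3.
  leading term uw: subtract (3)·g_3 from 3uw + 2u - 3 → 2u + 4v - 13
  leading term u: no divisor's leading term divides it; move 2u to the remainder.
  leading term v: subtract (-2)·r from 4v - 13 → 12w - 7
  leading term w: no divisor's leading term divides it; move 12w to the remainder.
  leading term 1: no divisor's leading term divides it; move -7 to the remainder.
  remainder 2u + 12w - 7 ≠ 0; add m_8 = 2u + 12w - 7 to the basis.

S(g_4,r): lcm = v². S = 3vw - ½v - 9/4w - 5/4.
  leading term vw: subtract (3)·g_5 from 3vw - ½v - 9/4w - 5/4 → 9/32u - ⅞v + 21/4w + 49/16
  leading term u: subtract (9/64)·m_8 from 9/32u - ⅞v + 21/4w + 49/16 → -⅞v + 57/16w + 259/64
  leading term v: subtract (7/16)·r from -⅞v + 57/16w + 259/64 → 15/16w + 175/64
  leading term w: no divisor's leading term divides it; move 15/16w to the remainder.
  leading term 1: no divisor's leading term divides it; move 175/64 to the remainder.
  remainder 15/16w + 175/64 ≠ 0; add m_9 = 15/16w + 175/64 to the basis.

S(g_5,r): lcm = vw. S = 3w² - 3/32u + ⅛v - w - 23/16.
  leading term w²: subtract (3)·g_6 from 3w² - 3/32u + ⅛v - w - 23/16 → -3/32u + 13/8v - 11/8w - 5/16
  leading term u: subtract (-3/64)·m_8 from -3/32u + 13/8v - 11/8w - 5/16 → 13/8v - 13/16w - 41/64
  leading term v: subtract (-13/16)·r from 13/8v - 13/16w - 41/64 → 65/16w + 115/64
  leading term w: subtract (13/3)·m_9 from 65/16w + 115/64 → -965/96
  leading term 1: no divisor's leading term divides it; move -965/96 to the remainder.
  remainder -965/96 ≠ 0; add m_10 = -965/96 to the basis.

The other S-polynomials (S(g_1,g_2), S(g_1,g_3), S(g_1,g_4), S(g_1,g_5), S(g_1,g_6), S(g_1,r), S(g_2,g_3), S(g_2,g_4), S(g_2,g_5), S(g_2,g_6), S(g_3,g_4), S(g_3,g_5), S(g_3,g_6), S(g_3,r), S(g_4,g_5), S(g_4,g_6), S(g_5,g_6), S(g_6,r), S(g_1,m_8), S(g_2,m_8), S(g_3,m_8), S(g_4,m_8), S(g_5,m_8), S(g_6,m_8), S(r,m_8), S(g_1,m_9), S(g_2,m_9), S(g_3,m_9), S(g_4,m_9), S(g_5,m_9), S(g_6,m_9), S(r,m_9), S(m_8,m_9), S(g_1,m_10), S(g_2,m_10), S(g_3,m_10), S(g_4,m_10), S(g_5,m_10), S(g_6,m_10), S(r,m_10), S(m_8,m_10), S(m_9,m_10)) all reduce to 0 modulo the current basis, so we have a Gröbner basis.
Inter-reduce: drop elements whose leading term is divisible by another's, tail-reduce, and make monic.
Reduced Gröbner basis: {1}.
The reduced Gröbner basis of I + (p) is {1}: the ideal is the whole ring, so the enlarged system has no common solution — adjoining p is inconsistent.

The remainder on division by a Gröbner basis is unique — it is the normal form.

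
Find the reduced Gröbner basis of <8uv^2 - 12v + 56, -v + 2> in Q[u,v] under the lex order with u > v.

G = {u + 1, v - 2}

Buchberger's algorithm terminates because the ascending chain of leading-term ideals stabilizes.

f_1 = 8uv^2 - 12v + 56, LT = uv^2.
f_2 = -v + 2, LT = v.

S(f_1,f_2): lcm = uv^2. S = 2uv - 3/2v + 7.
  leading term uv: subtract (-2u)·f_2 from 2uv - 3/2v + 7 → 4u - 3/2v + 7
  leading term u: no divisor's leading term divides it; move 4u to the remainder.
  leading term v: subtract (3/2)·f_2 from -3/2v + 7 → 4
  leading term 1: no divisor's leading term divides it; move 4 to the remainder.
  remainder 4u + 4 ≠ 0; add g_3 = 4u + 4 to the basis.

The other S-polynomials (S(f_1,g_3), S(f_2,g_3)) all reduce to 0 modulo the current basis, so we have a Gröbner basis.
Inter-reduce: drop elements whose leading term is divisible by another's, tail-reduce, and make monic.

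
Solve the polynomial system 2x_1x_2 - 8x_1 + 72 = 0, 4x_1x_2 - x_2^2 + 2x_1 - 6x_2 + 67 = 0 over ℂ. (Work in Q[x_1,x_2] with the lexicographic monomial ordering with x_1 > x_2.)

{(4, -5), (5/4 - sqrt(263)*I/4, 3/2 - sqrt(263)*I/2), (5/4 + sqrt(263)*I/4, 3/2 + sqrt(263)*I/2)}

Compute a lex Gröbner basis by Buchberger's algorithm.
f_1 = 2x_1x_2 - 8x_1 + 72, LT = x_1x_2.
f_2 = 4x_1x_2 + 2x_1 - x_2^2 - 6x_2 + 67, LT = x_1x_2.

S(f_1,f_2): lcm = x_1x_2. S = -9/2x_1 + 1/4x_2^2 + 3/2x_2 + 77/4.
  leading term x_1: no divisor's leading term divides it; move -9/2x_1 to the remainder.
  leading term x_2^2: no divisor's leading term divides it; move 1/4x_2^2 to the remainder.
  leading term x_2: no divisor's leading term divides it; move 3/2x_2 to the remainder.
  leading term 1: no divisor's leading term divides it; move 77/4 to the remainder.
  remainder -9/2x_1 + 1/4x_2^2 + 3/2x_2 + 77/4 ≠ 0; add h_3 = -9/2x_1 + 1/4x_2^2 + 3/2x_2 + 77/4 to the basis.

S(f_1,h_3): lcm = x_1x_2. S = -4x_1 + 1/18x_2^3 + 1/3x_2^2 + 77/18x_2 + 36.
  leading term x_1: subtract (8/9)·h_3 from -4x_1 + 1/18x_2^3 + 1/3x_2^2 + 77/18x_2 + 36 → 1/18x_2^3 + 1/9x_2^2 + 53/18x_2 + 170/9
  leading term x_2^3: no divisor's leading term divides it; move 1/18x_2^3 to the remainder.
  leading term x_2^2: no divisor's leading term divides it; move 1/9x_2^2 to the remainder.
  leading term x_2: no divisor's leading term divides it; move 53/18x_2 to the remainder.
  leading term 1: no divisor's leading term divides it; move 170/9 to the remainder.
  remainder 1/18x_2^3 + 1/9x_2^2 + 53/18x_2 + 170/9 ≠ 0; add h_4 = 1/18x_2^3 + 1/9x_2^2 + 53/18x_2 + 170/9 to the basis.

The other S-polynomials (S(f_2,h_3), S(f_1,h_4), S(f_2,h_4), S(h_3,h_4)) all reduce to 0 modulo the current basis, so we have a Gröbner basis.
Inter-reduce: drop elements whose leading term is divisible by another's, tail-reduce, and make monic.
Reduced Gröbner basis: {x_1 - 1/18x_2^2 - 1/3x_2 - 77/18, x_2^3 + 2x_2^2 + 53x_2 + 340}.

Elimination: the polynomial x_2^3 + 2x_2^2 + 53x_2 + 340 lies in the elimination ideal for x_2, so x_2 ∈ {-5, 3/2 - sqrt(263)*I/2, 3/2 + sqrt(263)*I/2}. For each such x_2, the remaining basis elements (now univariate) give the rest of the solution.
  x_2 = -5: the earlier basis element becomes x_1 - 4 = 0, giving x_1 = 4 — point (4, -5).
  x_2 = 3/2 - sqrt(263)*I/2: the earlier basis element becomes x_1 - 5/4 + sqrt(263)*I/4 = 0, giving x_1 = 5/4 - sqrt(263)*I/4 — point (5/4 - sqrt(263)*I/4, 3/2 - sqrt(263)*I/2).
  x_2 = 3/2 + sqrt(263)*I/2: the earlier basis element becomes x_1 - 5/4 - sqrt(263)*I/4 = 0, giving x_1 = 5/4 + sqrt(263)*I/4 — point (5/4 + sqrt(263)*I/4, 3/2 + sqrt(263)*I/2).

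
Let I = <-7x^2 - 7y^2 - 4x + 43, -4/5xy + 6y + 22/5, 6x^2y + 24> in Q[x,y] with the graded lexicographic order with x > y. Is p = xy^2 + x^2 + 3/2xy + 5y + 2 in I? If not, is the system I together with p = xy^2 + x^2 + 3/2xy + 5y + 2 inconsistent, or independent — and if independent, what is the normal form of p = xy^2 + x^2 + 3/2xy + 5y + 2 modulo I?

First compute the reduced Gröbner basis of I by Buchberger's algorithm.
f_1 = -7x^2 - 7y^2 - 4x + 43, LT = x^2.
f_2 = -4/5xy + 6y + 22/5, LT = xy.
f_3 = 6x^2y + 24, LT = x^2y.

S(f_1,f_2): lcm = x^2y. S = y^3 + 113/14xy + 11/2x - 43/7y.
  reduce S modulo (f_1, f_2, f_3):
  remainder y^3 + 11/2x + 1523/28y + 1243/28 ≠ 0; add h_4 = y^3 + 11/2x + 1523/28y + 1243/28 to the basis.

S(f_1,f_3): lcm = x^2y. S = y^3 + 4/7xy - 43/7y - 4.
  reduce S modulo (f_1, f_2, f_3, h_4):
  remainder -11/2x - 225/4y - 181/4 ≠ 0; add h_5 = -11/2x - 225/4y - 181/4 to the basis.

S(f_3,h_4): lcm = x^2y^3. S = -11/2x^3 - 1523/28x^2y - 1243/28x^2 + 4y^2.
  reduce S modulo (f_1, f_2, f_3, h_4, h_5):
  remainder 173/2y^2 + 943/7y + 675/14 ≠ 0; add h_6 = 173/2y^2 + 943/7y + 675/14 to the basis.

S(f_1,h_5): lcm = x^2. S = -225/22xy + y^2 - 1179/154x - 43/7.
  reduce S modulo (f_1, f_2, f_3, h_4, h_5, h_6):
  remainder 5344/146531y + 5344/146531 ≠ 0; add h_7 = 5344/146531y + 5344/146531 to the basis.

The other S-polynomials (S(f_2,f_3), S(f_1,h_4), S(f_2,h_4), S(f_2,h_5), S(f_3,h_5), S(h_4,h_5), S(f_1,h_6), S(f_2,h_6), S(f_3,h_6), S(h_4,h_6), S(h_5,h_6), S(f_1,h_7), S(f_2,h_7), S(f_3,h_7), S(h_4,h_7), S(h_5,h_7), S(h_6,h_7)) all reduce to 0 modulo the current basis, so we have a Gröbner basis.
Inter-reduce: drop elements whose leading term is divisible by another's, tail-reduce, and make monic.
Reduced Gröbner basis: {x - 2, y + 1}.
Label its elements g_1 = x - 2, g_2 = y + 1.

Reduce p = xy^2 + x^2 + 3/2xy + 5y + 2 modulo G:
  leading term xy^2: subtract (y^2)·g_1 from xy^2 + x^2 + 3/2xy + 5y + 2 → x^2 + 3/2xy + 2y^2 + 5y + 2
  leading term x^2: subtract (x)·g_1 from x^2 + 3/2xy + 2y^2 + 5y + 2 → 3/2xy + 2y^2 + 2x + 5y + 2
  leading term xy: subtract (3/2y)·g_1 from 3/2xy + 2y^2 + 2x + 5y + 2 → 2y^2 + 2x + 8y + 2
  leading term y^2: subtract (2y)·g_2 from 2y^2 + 2x + 8y + 2 → 2x + 6y + 2
  leading term x: subtract (2)·g_1 from 2x + 6y + 2 → 6y + 6
  leading term y: subtract (6)·g_2 from 6y + 6 → 0
  normal form = 0.
Since the normal form is 0, p ∈ I.

xy^2 + x^2 + 3/2xy + 5y + 2 lies in I (it reduces to 0).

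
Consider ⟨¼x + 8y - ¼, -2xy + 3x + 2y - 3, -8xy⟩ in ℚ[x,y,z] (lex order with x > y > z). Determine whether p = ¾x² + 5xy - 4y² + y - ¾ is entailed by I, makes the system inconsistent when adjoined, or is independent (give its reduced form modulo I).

¾x² + 5xy - 4y² + y - ¾ lies in I (it reduces to 0).

First compute the reduced Gröbner basis of I by Buchberger's algorithm.
f_1 = ¼x + 8y - ¼, LT = x.
f_2 = -2xy + 3x + 2y - 3, LT = xy.
f_3 = -8xy, LT = xy.

S(f_1,f_2): lcm = xy. S = 3/2x + 32y² - 3/2.
  reduce S modulo (f_1, f_2, f_3):
  remainder 32y² - 48y ≠ 0; add h_4 = 32y² - 48y to the basis.

S(f_1,f_3): lcm = xy. S = 32y² - y.
  reduce S modulo (f_1, f_2, f_3, h_4):
  remainder 47y ≠ 0; add h_5 = 47y to the basis.

The other S-polynomials (S(f_2,f_3), S(f_1,h_4), S(f_2,h_4), S(f_3,h_4), S(f_1,h_5), S(f_2,h_5), S(f_3,h_5), S(h_4,h_5)) all reduce to 0 modulo the current basis, so we have a Gröbner basis.
Inter-reduce: drop elements whose leading term is divisible by another's, tail-reduce, and make monic.
Reduced Gröbner basis: {x - 1, y}.
Label its elements g_1 = x - 1, g_2 = y.

Reduce p = ¾x² + 5xy - 4y² + y - ¾ modulo G:
  leading term x²: subtract (¾x)·g_1 from ¾x² + 5xy - 4y² + y - ¾ → 5xy + ¾x - 4y² + y - ¾
  leading term xy: subtract (5y)·g_1 from 5xy + ¾x - 4y² + y - ¾ → ¾x - 4y² + 6y - ¾
  leading term x: subtract (¾)·g_1 from ¾x - 4y² + 6y - ¾ → -4y² + 6y
  leading term y²: subtract (-4y)·g_2 from -4y² + 6y → 6y
  leading term y: subtract (6)·g_2 from 6y → 0
  normal form = 0.
Since the normal form is 0, p ∈ I.

Ideal membership is decidable via reduction modulo a Gröbner basis.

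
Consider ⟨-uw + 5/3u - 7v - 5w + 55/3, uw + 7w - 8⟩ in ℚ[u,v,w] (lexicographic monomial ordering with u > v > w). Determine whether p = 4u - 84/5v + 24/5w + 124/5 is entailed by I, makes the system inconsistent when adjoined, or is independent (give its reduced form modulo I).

4u - 84/5v + 24/5w + 124/5 lies in I (it reduces to 0).

First compute the reduced Gröbner basis of I by Buchberger's algorithm.
f_1 = -uw + 5/3u - 7v - 5w + 55/3, LT = uw.
f_2 = uw + 7w - 8, LT = uw.

S(f_1,f_2): lcm = uw. S = -5/3u + 7v - 2w - 31/3.
  leading term u: no divisor's leading term divides it; move -5/3u to the remainder.
  leading term v: no divisor's leading term divides it; move 7v to the remainder.
  leading term w: no divisor's leading term divides it; move -2w to the remainder.
  leading term 1: no divisor's leading term divides it; move -31/3 to the remainder.
  remainder -5/3u + 7v - 2w - 31/3 ≠ 0; add h_3 = -5/3u + 7v - 2w - 31/3 to the basis.

S(f_1,h_3): lcm = uw. S = -5/3u + 21/5vw + 7v - 6/5w² - 6/5w - 55/3.
  leading term u: subtract (1)·h_3 from -5/3u + 21/5vw + 7v - 6/5w² - 6/5w - 55/3 → 21/5vw - 6/5w² + ⅘w - 8
  leading term vw: no divisor's leading term divides it; move 21/5vw to the remainder.
  leading term w²: no divisor's leading term divides it; move -6/5w² to the remainder.
  leading term w: no divisor's leading term divides it; move ⅘w to the remainder.
  leading term 1: no divisor's leading term divides it; move -8 to the remainder.
  remainder 21/5vw - 6/5w² + ⅘w - 8 ≠ 0; add h_4 = 21/5vw - 6/5w² + ⅘w - 8 to the basis.

The other S-polynomials (S(f_2,h_3), S(f_1,h_4), S(f_2,h_4), S(h_3,h_4)) all reduce to 0 modulo the current basis, so we have a Gröbner basis.
Inter-reduce: drop elements whose leading term is divisible by another's, tail-reduce, and make monic.
Reduced Gröbner basis: {u - 21/5v + 6/5w + 31/5, vw - 2/7w² + 4/21w - 40/21}.
Label its elements g_1 = u - 21/5v + 6/5w + 31/5, g_2 = vw - 2/7w² + 4/21w - 40/21.

Reduce p = 4u - 84/5v + 24/5w + 124/5 modulo G:
  leading term u: subtract (4)·g_1 from 4u - 84/5v + 24/5w + 124/5 → 0
  normal form = 0.
Since the normal form is 0, p ∈ I.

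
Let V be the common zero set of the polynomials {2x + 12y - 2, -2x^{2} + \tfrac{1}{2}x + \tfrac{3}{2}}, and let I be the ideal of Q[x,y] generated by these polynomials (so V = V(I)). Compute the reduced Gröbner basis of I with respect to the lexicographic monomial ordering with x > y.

G = {x + 6y - 1, y^{2} - \tfrac{7}{24}y}

f_1 = 2x + 12y - 2, LT = x.
f_2 = -2x^{2} + \tfrac{1}{2}x + \tfrac{3}{2}, LT = x^{2}.

S(f_1,f_2): lcm = x^{2}. S = 6xy - \tfrac{3}{4}x + \tfrac{3}{4}.
  reduce S modulo (f_1, f_2):
  remainder -36y^{2} + \tfrac{21}{2}y ≠ 0; add g_3 = -36y^{2} + \tfrac{21}{2}y to the basis.

The other S-polynomials (S(f_1,g_3), S(f_2,g_3)) all reduce to 0 modulo the current basis, so we have a Gröbner basis.
Inter-reduce: drop elements whose leading term is divisible by another's, tail-reduce, and make monic.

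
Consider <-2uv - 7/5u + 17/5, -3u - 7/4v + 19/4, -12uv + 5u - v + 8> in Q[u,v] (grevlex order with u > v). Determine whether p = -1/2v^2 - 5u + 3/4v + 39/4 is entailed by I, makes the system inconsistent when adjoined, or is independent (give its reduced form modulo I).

First compute the reduced Gröbner basis of I by Buchberger's algorithm.
f_1 = -2uv - 7/5u + 17/5, LT = uv.
f_2 = -3u - 7/4v + 19/4, LT = u.
f_3 = -12uv + 5u - v + 8, LT = uv.

S(f_1,f_2): lcm = uv. S = -7/12v^2 + 7/10u + 19/12v - 17/10.
  reduce S modulo (f_1, f_2, f_3):
  remainder -7/12v^2 + 47/40v - 71/120 ≠ 0; add h_4 = -7/12v^2 + 47/40v - 71/120 to the basis.

S(f_1,f_3): lcm = uv. S = 67/60u - 1/12v - 31/30.
  reduce S modulo (f_1, f_2, f_3, h_4):
  remainder -529/720v + 529/720 ≠ 0; add h_5 = -529/720v + 529/720 to the basis.

The other S-polynomials (S(f_2,f_3), S(f_1,h_4), S(f_2,h_4), S(f_3,h_4), S(f_1,h_5), S(f_2,h_5), S(f_3,h_5), S(h_4,h_5)) all reduce to 0 modulo the current basis, so we have a Gröbner basis.
Inter-reduce: drop elements whose leading term is divisible by another's, tail-reduce, and make monic.
Reduced Gröbner basis: {u - 1, v - 1}.
Label its elements g_1 = u - 1, g_2 = v - 1.

Reduce p = -1/2v^2 - 5u + 3/4v + 39/4 modulo G:
  leading term v^2: subtract (-1/2v)·g_2 from -1/2v^2 - 5u + 3/4v + 39/4 → -5u + 1/4v + 39/4
  leading term u: subtract (-5)·g_1 from -5u + 1/4v + 39/4 → 1/4v + 19/4
  leading term v: subtract (1/4)·g_2 from 1/4v + 19/4 → 5
  leading term 1: no divisor's leading term divides it; move 5 to the remainder.
  normal form = 5.
The normal form is nonzero, so p ∉ I. Since p minus its normal form lies in I, I + (p) = I + (r) where r = 5; decide whether this ideal is the whole ring.
Here r = 5 is a nonzero constant, hence a unit: 1 ∈ I + (p), the Gröbner basis of I + (p) is {1}, and the enlarged system has no common solution — adjoining p is inconsistent.

Adjoining -1/2v^2 - 5u + 3/4v + 39/4 makes the ideal the whole ring: the system is inconsistent.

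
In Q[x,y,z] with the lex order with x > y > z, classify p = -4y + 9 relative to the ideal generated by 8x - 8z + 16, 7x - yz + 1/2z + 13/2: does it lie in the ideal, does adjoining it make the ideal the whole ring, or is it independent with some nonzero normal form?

-4y + 9 is independent of I; its normal form modulo I is -4y + 9.

First compute the reduced Gröbner basis of I by Buchberger's algorithm.
f_1 = 8x - 8z + 16, LT = x.
f_2 = 7x - yz + 1/2z + 13/2, LT = x.

S(f_1,f_2): lcm = x. S = 1/7yz - 15/14z + 15/14.
  reduce S modulo (f_1, f_2):
  remainder 1/7yz - 15/14z + 15/14 ≠ 0; add h_3 = 1/7yz - 15/14z + 15/14 to the basis.

The other S-polynomials (S(f_1,h_3), S(f_2,h_3)) all reduce to 0 modulo the current basis, so we have a Gröbner basis.
Inter-reduce: drop elements whose leading term is divisible by another's, tail-reduce, and make monic.
Reduced Gröbner basis: {x - z + 2, yz - 15/2z + 15/2}.
Label its elements g_1 = x - z + 2, g_2 = yz - 15/2z + 15/2.

Reduce p = -4y + 9 modulo G:
  leading term y: no divisor's leading term divides it; move -4y to the remainder.
  leading term 1: no divisor's leading term divides it; move 9 to the remainder.
  normal form = -4y + 9.
The normal form is nonzero, so p ∉ I. Since p minus its normal form lies in I, I + (p) = I + (r) where r = -4y + 9; decide whether this ideal is the whole ring.
Run Buchberger on G together with r (pairs among the g_i already reduce to 0 since G is a Gröbner basis):
g_1 = x - z + 2, LT = x.
g_2 = yz - 15/2z + 15/2, LT = yz.
r = -4y + 9, LT = y.

S(g_2,r): lcm = yz. S = -21/4z + 15/2.
  reduce S modulo (g_1, g_2, r):
  remainder -21/4z + 15/2 ≠ 0; add m_4 = -21/4z + 15/2 to the basis.

The other S-polynomials (S(g_1,g_2), S(g_1,r), S(g_1,m_4), S(g_2,m_4), S(r,m_4)) all reduce to 0 modulo the current basis, so we have a Gröbner basis.
Inter-reduce: drop elements whose leading term is divisible by another's, tail-reduce, and make monic.
Reduced Gröbner basis: {x + 4/7, y - 9/4, z - 10/7}.
The reduced Gröbner basis of I + (p) is {x + 4/7, y - 9/4, z - 10/7} ≠ {1}, a proper ideal, so the enlarged system stays consistent: p is independent of I, with normal form -4y + 9.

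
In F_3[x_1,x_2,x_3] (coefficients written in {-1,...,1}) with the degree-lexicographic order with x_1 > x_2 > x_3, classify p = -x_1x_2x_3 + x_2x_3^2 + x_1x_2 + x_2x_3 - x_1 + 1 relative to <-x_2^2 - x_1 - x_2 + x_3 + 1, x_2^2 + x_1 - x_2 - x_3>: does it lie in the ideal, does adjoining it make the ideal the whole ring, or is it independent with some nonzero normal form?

-x_1x_2x_3 + x_2x_3^2 + x_1x_2 + x_2x_3 - x_1 + 1 is independent of I; its normal form modulo I is x_3 - 1.

First compute the reduced Gröbner basis of I by Buchberger's algorithm.
f_1 = -x_2^2 - x_1 - x_2 + x_3 + 1, LT = x_2^2.
f_2 = x_2^2 + x_1 - x_2 - x_3, LT = x_2^2.

S(f_1,f_2): lcm = x_2^2. S = -x_2 - 1.
  reduce S modulo (f_1, f_2):
  remainder -x_2 - 1 ≠ 0; add h_3 = -x_2 - 1 to the basis.

S(f_1,h_3): lcm = x_2^2. S = x_1 - x_3 - 1.
  reduce S modulo (f_1, f_2, h_3):
  remainder x_1 - x_3 - 1 ≠ 0; add h_4 = x_1 - x_3 - 1 to the basis.

The other S-polynomials (S(f_2,h_3), S(f_1,h_4), S(f_2,h_4), S(h_3,h_4)) all reduce to 0 modulo the current basis, so we have a Gröbner basis.
Inter-reduce: drop elements whose leading term is divisible by another's, tail-reduce, and make monic.
Reduced Gröbner basis: {x_1 - x_3 - 1, x_2 + 1}.
Label its elements g_1 = x_1 - x_3 - 1, g_2 = x_2 + 1.

Reduce p = -x_1x_2x_3 + x_2x_3^2 + x_1x_2 + x_2x_3 - x_1 + 1 modulo G:
  leading term x_1x_2x_3: subtract (-x_2x_3)·g_1 from -x_1x_2x_3 + x_2x_3^2 + x_1x_2 + x_2x_3 - x_1 + 1 → x_1x_2 - x_1 + 1
  leading term x_1x_2: subtract (x_2)·g_1 from x_1x_2 - x_1 + 1 → x_2x_3 - x_1 + x_2 + 1
  leading term x_2x_3: subtract (x_3)·g_2 from x_2x_3 - x_1 + x_2 + 1 → -x_1 + x_2 - x_3 + 1
  leading term x_1: subtract (-1)·g_1 from -x_1 + x_2 - x_3 + 1 → x_2 + x_3
  leading term x_2: subtract (1)·g_2 from x_2 + x_3 → x_3 - 1
  leading term x_3: no divisor's leading term divides it; move x_3 to the remainder.
  leading term 1: no divisor's leading term divides it; move -1 to the remainder.
  normal form = x_3 - 1.
The normal form is nonzero, so p ∉ I. Since p minus its normal form lies in I, I + (p) = I + (r) where r = x_3 - 1; decide whether this ideal is the whole ring.
Run Buchberger on G together with r (pairs among the g_i already reduce to 0 since G is a Gröbner basis):
g_1 = x_1 - x_3 - 1, LT = x_1.
g_2 = x_2 + 1, LT = x_2.
r = x_3 - 1, LT = x_3.

The S-polynomials (S(g_1,g_2), S(g_1,r), S(g_2,r)) all reduce to 0 modulo the current basis, so we have a Gröbner basis.
Inter-reduce: drop elements whose leading term is divisible by another's, tail-reduce, and make monic.
Reduced Gröbner basis: {x_1 + 1, x_2 + 1, x_3 - 1}.
The reduced Gröbner basis of I + (p) is {x_1 + 1, x_2 + 1, x_3 - 1} ≠ {1}, a proper ideal, so the enlarged system stays consistent: p is independent of I, with normal form x_3 - 1.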